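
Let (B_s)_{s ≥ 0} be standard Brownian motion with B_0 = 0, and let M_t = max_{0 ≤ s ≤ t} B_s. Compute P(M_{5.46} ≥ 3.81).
P(M_{5.46} ≥ 3.81) = 2·P(B_{5.46} ≥ 3.81) = 2(1 − Φ(3.81/√5.46)) ≈ 0.1030

By the reflection principle for Brownian motion, P(M_t ≥ a) = 2 · P(B_t ≥ a) for a ≥ 0. Since B_t ~ N(0, t), P(B_t ≥ 3.81) = 1 − Φ(3.81/√t) = 1 − Φ(3.81/√5.46) = 1 − Φ(1.6305). So
  P(M_{5.46} ≥ 3.81) = 2(1 − Φ(1.6305)) ≈ 0.1030.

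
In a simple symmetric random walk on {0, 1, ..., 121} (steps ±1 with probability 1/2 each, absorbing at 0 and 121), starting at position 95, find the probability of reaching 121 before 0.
P(hit 121 before 0) = 95/121

Let u_k = P(hit 121 before 0 | start at k). Then u_0 = 0, u_121 = 1, and u_k = u_{k-1}/2 + u_{k+1}/2 for 1 ≤ k ≤ 120. This harmonic recurrence is solved by u_k = k/121, giving u_95 = 95/121.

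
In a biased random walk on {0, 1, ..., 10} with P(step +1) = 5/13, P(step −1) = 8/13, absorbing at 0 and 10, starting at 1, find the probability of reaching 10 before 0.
P(hit 10 before 0) = (1 − (8/5)^1) / (1 − (8/5)^10) = 1953125/354658733

Let u_k denote P(reach 10 before 0 | start at k). Boundary: u_0 = 0, u_10 = 1. Recurrence: u_k = 5/13·u_{k+1} + 8/13·u_{k-1} for 1 ≤ k ≤ 9. Try u_k = A + B·r^k with r = q/p = (8/13)/(5/13) = 8/5. Substitution satisfies the recurrence; boundary conditions give:
  u_k = (1 − r^k) / (1 − r^N) = (1 − (8/5)^1) / (1 − (8/5)^10) = 1953125/354658733.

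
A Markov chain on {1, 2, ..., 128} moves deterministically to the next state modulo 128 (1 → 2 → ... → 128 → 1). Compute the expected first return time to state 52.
E[T_52 | X_0 = 52] = 128

The chain cycles deterministically, so starting at state 52 it returns in exactly 128 steps. Equivalently, the stationary distribution is uniform π_j = 1/128 for every state j, so by Kac's formula E[T_52] = 1/π_52 = 128.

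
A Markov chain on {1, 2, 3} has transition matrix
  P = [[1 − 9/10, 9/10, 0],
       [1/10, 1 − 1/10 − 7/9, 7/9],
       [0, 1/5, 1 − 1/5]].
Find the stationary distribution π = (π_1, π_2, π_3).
π = (1/45, 1/5, 7/9)

This is a birth-death chain on three states, which satisfies detailed balance: π_1 · P_{12} = π_2 · P_{21} and π_2 · P_{23} = π_3 · P_{32}.
From π_1 · 9/10 = π_2 · 1/10: π_2/π_1 = (9/10)/(1/10) = 9.
From π_2 · 7/9 = π_3 · 1/5: π_3/π_2 = (7/9)/(1/5) = 35/9.
Take π_1 proportional to 1; then unnormalized π = (1, 9, 35). Normalize by dividing by the sum 45:
  π = (1/45, 1/5, 7/9).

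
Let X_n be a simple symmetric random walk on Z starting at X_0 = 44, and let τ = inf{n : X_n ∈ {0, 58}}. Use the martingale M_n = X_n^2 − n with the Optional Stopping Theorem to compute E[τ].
E[τ] = 616

M_n = X_n^2 − n is a martingale (since E[X_{n+1}^2 | F_n] = X_n^2 + 1). By OST (τ has finite mean in a bounded region), E[M_τ] = E[M_0] = X_0^2 − 0 = 44^2 = 1936. Also E[M_τ] = E[X_τ^2] − E[τ]. The walk exits at 0 or 58, with P(hit 58 first) = 44/58, so E[X_τ^2] = 58^2 · 44/58 + 0 = 2552. Thus E[τ] = E[X_τ^2] − E[M_τ] = 2552 − 1936 = 616 = 44(58 − 44) = 616.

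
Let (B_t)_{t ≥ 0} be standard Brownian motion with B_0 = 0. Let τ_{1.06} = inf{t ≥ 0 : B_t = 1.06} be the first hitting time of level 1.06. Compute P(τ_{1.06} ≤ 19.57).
P(τ_{1.06} ≤ 19.57) = 2(1 − Φ(1.06/√19.57)) = 2(1 − Φ(0.2396)) ≈ 0.8106

By the reflection principle for standard BM, P(τ_b ≤ t) = 2 · P(B_t ≥ b). Since B_t ~ N(0, t), P(B_t ≥ 1.06) = 1 − Φ(1.06/√t) = 1 − Φ(1.06/√19.57) = 1 − Φ(0.2396) ≈ 0.40532. Doubling: P(τ_{1.06} ≤ 19.57) ≈ 2 · 0.40532 = 0.81064 ≈ 0.8106.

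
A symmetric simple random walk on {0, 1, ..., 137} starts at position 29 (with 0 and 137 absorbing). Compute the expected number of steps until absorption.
E[τ | X_0 = 29] = 3132

Let v_k = E[τ | X_0 = k]. Boundary: v_0 = v_137 = 0. Recurrence: v_k = 1 + (v_{k-1} + v_{k+1})/2 for 1 ≤ k ≤ 136. The particular solution to v_k − (v_{k-1} + v_{k+1})/2 = 1 is v_k = −k^2. Adding homogeneous solution A + B k and matching boundaries gives v_k = k (137 − k). Substituting k = 29: v_29 = 29 · 108 = 3132.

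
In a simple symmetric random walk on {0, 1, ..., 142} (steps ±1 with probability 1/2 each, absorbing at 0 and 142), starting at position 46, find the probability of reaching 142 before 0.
P(hit 142 before 0) = 46/142 = 23/71

Let u_k = P(hit 142 before 0 | start at k). Then u_0 = 0, u_142 = 1, and u_k = u_{k-1}/2 + u_{k+1}/2 for 1 ≤ k ≤ 141. This harmonic recurrence is solved by u_k = k/142, giving u_46 = 46/142 = 23/71.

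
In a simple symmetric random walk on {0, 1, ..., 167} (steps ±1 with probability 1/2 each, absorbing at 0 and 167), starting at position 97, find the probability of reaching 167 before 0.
P(hit 167 before 0) = 97/167

Let u_k = P(hit 167 before 0 | start at k). Then u_0 = 0, u_167 = 1, and u_k = u_{k-1}/2 + u_{k+1}/2 for 1 ≤ k ≤ 166. This harmonic recurrence is solved by u_k = k/167, giving u_97 = 97/167.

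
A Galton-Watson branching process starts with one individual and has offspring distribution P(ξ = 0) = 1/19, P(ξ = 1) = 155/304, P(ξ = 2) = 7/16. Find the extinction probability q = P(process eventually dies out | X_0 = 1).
q = 16/133

The pgf is f(s) = 1/19 + 155/304·s + 7/16·s². The extinction probability q is the smallest fixed point of f in [0, 1]. Setting s = f(s):
  7/16·s² + (155/304 − 1)·s + 1/19 = 0
  7/16·s² − (1/19 + 7/16)·s + 1/19 = 0
which factors as (s − 1)·(7/16·s − 1/19) = 0, giving roots s = 1 and s = (1/19)/(7/16) = 16/133.
Mean offspring μ = 155/304 + 2·7/16 = 421/304 > 1 (supercritical), so q < 1. The extinction probability is the smaller root: q = (1/19)/(7/16) = 16/133.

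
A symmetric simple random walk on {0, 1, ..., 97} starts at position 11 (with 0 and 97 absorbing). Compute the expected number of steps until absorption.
E[τ | X_0 = 11] = 946

Let v_k = E[τ | X_0 = k]. Boundary: v_0 = v_97 = 0. Recurrence: v_k = 1 + (v_{k-1} + v_{k+1})/2 for 1 ≤ k ≤ 96. The particular solution to v_k − (v_{k-1} + v_{k+1})/2 = 1 is v_k = −k^2. Adding homogeneous solution A + B k and matching boundaries gives v_k = k (97 − k). Substituting k = 11: v_11 = 11 · 86 = 946.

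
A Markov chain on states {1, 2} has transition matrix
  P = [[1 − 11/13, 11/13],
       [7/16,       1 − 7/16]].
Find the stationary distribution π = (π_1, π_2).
π_1 = 91/267, π_2 = 176/267

Solve πP = π with π_1 + π_2 = 1. From πP = π: π_1 · (1 − 11/13) + π_2 · 7/16 = π_1 ⇒ π_2 · 7/16 = π_1 · 11/13 ⇒ π_2/π_1 = (11/13)/(7/16) = 176/91. Together with π_1 + π_2 = 1:
  π_1 = (7/16)/(11/13 + 7/16) = (7/16)/(267/208) = 91/267,
  π_2 = (11/13)/(11/13 + 7/16) = (11/13)/(267/208) = 176/267.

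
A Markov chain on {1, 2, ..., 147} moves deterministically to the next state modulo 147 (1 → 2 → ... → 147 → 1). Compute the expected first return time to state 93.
E[T_93 | X_0 = 93] = 147

The chain cycles deterministically, so starting at state 93 it returns in exactly 147 steps. Equivalently, the stationary distribution is uniform π_j = 1/147 for every state j, so by Kac's formula E[T_93] = 1/π_93 = 147.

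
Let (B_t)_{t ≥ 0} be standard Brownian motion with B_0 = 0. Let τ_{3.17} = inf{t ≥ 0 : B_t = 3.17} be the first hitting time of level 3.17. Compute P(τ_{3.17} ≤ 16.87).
P(τ_{3.17} ≤ 16.87) = 2(1 − Φ(3.17/√16.87)) = 2(1 − Φ(0.7718)) ≈ 0.4402

By the reflection principle for standard BM, P(τ_b ≤ t) = 2 · P(B_t ≥ b). Since B_t ~ N(0, t), P(B_t ≥ 3.17) = 1 − Φ(3.17/√t) = 1 − Φ(3.17/√16.87) = 1 − Φ(0.7718) ≈ 0.22012. Doubling: P(τ_{3.17} ≤ 16.87) ≈ 2 · 0.22012 = 0.44024 ≈ 0.4402.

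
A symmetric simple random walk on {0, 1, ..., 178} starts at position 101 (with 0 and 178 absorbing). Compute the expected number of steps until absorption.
E[τ | X_0 = 101] = 7777

Let v_k = E[τ | X_0 = k]. Boundary: v_0 = v_178 = 0. Recurrence: v_k = 1 + (v_{k-1} + v_{k+1})/2 for 1 ≤ k ≤ 177. The particular solution to v_k − (v_{k-1} + v_{k+1})/2 = 1 is v_k = −k^2. Adding homogeneous solution A + B k and matching boundaries gives v_k = k (178 − k). Substituting k = 101: v_101 = 101 · 77 = 7777.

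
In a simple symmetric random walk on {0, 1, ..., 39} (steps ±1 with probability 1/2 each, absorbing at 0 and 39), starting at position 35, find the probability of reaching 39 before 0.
P(hit 39 before 0) = 35/39

Let u_k = P(hit 39 before 0 | start at k). Then u_0 = 0, u_39 = 1, and u_k = u_{k-1}/2 + u_{k+1}/2 for 1 ≤ k ≤ 38. This harmonic recurrence is solved by u_k = k/39, giving u_35 = 35/39.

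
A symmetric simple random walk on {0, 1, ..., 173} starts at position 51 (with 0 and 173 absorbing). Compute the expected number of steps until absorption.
E[τ | X_0 = 51] = 6222

Let v_k = E[τ | X_0 = k]. Boundary: v_0 = v_173 = 0. Recurrence: v_k = 1 + (v_{k-1} + v_{k+1})/2 for 1 ≤ k ≤ 172. The particular solution to v_k − (v_{k-1} + v_{k+1})/2 = 1 is v_k = −k^2. Adding homogeneous solution A + B k and matching boundaries gives v_k = k (173 − k). Substituting k = 51: v_51 = 51 · 122 = 6222.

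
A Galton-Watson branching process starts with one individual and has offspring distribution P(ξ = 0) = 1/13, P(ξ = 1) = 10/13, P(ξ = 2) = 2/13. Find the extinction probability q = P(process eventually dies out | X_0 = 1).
q = 1/2

The pgf is f(s) = 1/13 + 10/13·s + 2/13·s². The extinction probability q is the smallest fixed point of f in [0, 1]. Setting s = f(s):
  2/13·s² + (10/13 − 1)·s + 1/13 = 0
  2/13·s² − (1/13 + 2/13)·s + 1/13 = 0
which factors as (s − 1)·(2/13·s − 1/13) = 0, giving roots s = 1 and s = (1/13)/(2/13) = 1/2.
Mean offspring μ = 10/13 + 2·2/13 = 14/13 > 1 (supercritical), so q < 1. The extinction probability is the smaller root: q = (1/13)/(2/13) = 1/2.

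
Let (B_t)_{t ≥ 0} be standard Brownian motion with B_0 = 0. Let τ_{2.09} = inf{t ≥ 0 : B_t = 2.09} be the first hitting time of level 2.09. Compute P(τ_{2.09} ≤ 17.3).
P(τ_{2.09} ≤ 17.3) = 2(1 − Φ(2.09/√17.3)) = 2(1 − Φ(0.5025)) ≈ 0.6153

By the reflection principle for standard BM, P(τ_b ≤ t) = 2 · P(B_t ≥ b). Since B_t ~ N(0, t), P(B_t ≥ 2.09) = 1 − Φ(2.09/√t) = 1 − Φ(2.09/√17.3) = 1 − Φ(0.5025) ≈ 0.30766. Doubling: P(τ_{2.09} ≤ 17.3) ≈ 2 · 0.30766 = 0.61532 ≈ 0.6153.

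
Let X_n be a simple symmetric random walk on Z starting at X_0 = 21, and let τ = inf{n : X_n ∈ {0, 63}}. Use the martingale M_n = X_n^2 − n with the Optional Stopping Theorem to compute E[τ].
E[τ] = 882

M_n = X_n^2 − n is a martingale (since E[X_{n+1}^2 | F_n] = X_n^2 + 1). By OST (τ has finite mean in a bounded region), E[M_τ] = E[M_0] = X_0^2 − 0 = 21^2 = 441. Also E[M_τ] = E[X_τ^2] − E[τ]. The walk exits at 0 or 63, with P(hit 63 first) = 21/63, so E[X_τ^2] = 63^2 · 21/63 + 0 = 1323. Thus E[τ] = E[X_τ^2] − E[M_τ] = 1323 − 441 = 882 = 21(63 − 21) = 882.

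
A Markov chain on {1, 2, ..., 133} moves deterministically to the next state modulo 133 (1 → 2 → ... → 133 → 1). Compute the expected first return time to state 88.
E[T_88 | X_0 = 88] = 133

The chain cycles deterministically, so starting at state 88 it returns in exactly 133 steps. Equivalently, the stationary distribution is uniform π_j = 1/133 for every state j, so by Kac's formula E[T_88] = 1/π_88 = 133.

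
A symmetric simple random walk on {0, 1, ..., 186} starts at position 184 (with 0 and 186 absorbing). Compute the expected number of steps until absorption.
E[τ | X_0 = 184] = 368

Let v_k = E[τ | X_0 = k]. Boundary: v_0 = v_186 = 0. Recurrence: v_k = 1 + (v_{k-1} + v_{k+1})/2 for 1 ≤ k ≤ 185. The particular solution to v_k − (v_{k-1} + v_{k+1})/2 = 1 is v_k = −k^2. Adding homogeneous solution A + B k and matching boundaries gives v_k = k (186 − k). Substituting k = 184: v_184 = 184 · 2 = 368.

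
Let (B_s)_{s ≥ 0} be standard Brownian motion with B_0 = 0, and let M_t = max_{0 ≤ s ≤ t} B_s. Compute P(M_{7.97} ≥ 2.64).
P(M_{7.97} ≥ 2.64) = 2·P(B_{7.97} ≥ 2.64) = 2(1 − Φ(2.64/√7.97)) ≈ 0.3497

By the reflection principle for Brownian motion, P(M_t ≥ a) = 2 · P(B_t ≥ a) for a ≥ 0. Since B_t ~ N(0, t), P(B_t ≥ 2.64) = 1 − Φ(2.64/√t) = 1 − Φ(2.64/√7.97) = 1 − Φ(0.9351). So
  P(M_{7.97} ≥ 2.64) = 2(1 − Φ(0.9351)) ≈ 0.3497.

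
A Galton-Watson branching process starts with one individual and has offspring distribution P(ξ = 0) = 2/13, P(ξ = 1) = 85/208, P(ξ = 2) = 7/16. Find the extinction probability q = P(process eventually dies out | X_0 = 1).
q = 32/91

The pgf is f(s) = 2/13 + 85/208·s + 7/16·s². The extinction probability q is the smallest fixed point of f in [0, 1]. Setting s = f(s):
  7/16·s² + (85/208 − 1)·s + 2/13 = 0
  7/16·s² − (2/13 + 7/16)·s + 2/13 = 0
which factors as (s − 1)·(7/16·s − 2/13) = 0, giving roots s = 1 and s = (2/13)/(7/16) = 32/91.
Mean offspring μ = 85/208 + 2·7/16 = 267/208 > 1 (supercritical), so q < 1. The extinction probability is the smaller root: q = (2/13)/(7/16) = 32/91.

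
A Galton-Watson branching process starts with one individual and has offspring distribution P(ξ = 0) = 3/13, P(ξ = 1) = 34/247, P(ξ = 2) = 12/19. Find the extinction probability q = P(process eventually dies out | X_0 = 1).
q = 19/52

The pgf is f(s) = 3/13 + 34/247·s + 12/19·s². The extinction probability q is the smallest fixed point of f in [0, 1]. Setting s = f(s):
  12/19·s² + (34/247 − 1)·s + 3/13 = 0
  12/19·s² − (3/13 + 12/19)·s + 3/13 = 0
which factors as (s − 1)·(12/19·s − 3/13) = 0, giving roots s = 1 and s = (3/13)/(12/19) = 19/52.
Mean offspring μ = 34/247 + 2·12/19 = 346/247 > 1 (supercritical), so q < 1. The extinction probability is the smaller root: q = (3/13)/(12/19) = 19/52.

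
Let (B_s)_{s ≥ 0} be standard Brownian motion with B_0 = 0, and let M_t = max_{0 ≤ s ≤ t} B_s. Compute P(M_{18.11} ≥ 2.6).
P(M_{18.11} ≥ 2.6) = 2·P(B_{18.11} ≥ 2.6) = 2(1 − Φ(2.6/√18.11)) ≈ 0.5412

By the reflection principle for Brownian motion, P(M_t ≥ a) = 2 · P(B_t ≥ a) for a ≥ 0. Since B_t ~ N(0, t), P(B_t ≥ 2.6) = 1 − Φ(2.6/√t) = 1 − Φ(2.6/√18.11) = 1 − Φ(0.6110). So
  P(M_{18.11} ≥ 2.6) = 2(1 − Φ(0.6110)) ≈ 0.5412.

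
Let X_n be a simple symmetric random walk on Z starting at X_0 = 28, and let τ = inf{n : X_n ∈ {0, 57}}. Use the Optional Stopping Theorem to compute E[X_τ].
E[X_τ] = 28

X_n is a martingale and τ is a bounded-mean stopping time (indeed τ is finite a.s. with bounded expectation since the walk is in a bounded region). By the OST, E[X_τ] = E[X_0] = 28. Equivalently: E[X_τ] = 57 · P(hit 57 first) + 0 · P(hit 0 first) = 57 · (28/57) = 28.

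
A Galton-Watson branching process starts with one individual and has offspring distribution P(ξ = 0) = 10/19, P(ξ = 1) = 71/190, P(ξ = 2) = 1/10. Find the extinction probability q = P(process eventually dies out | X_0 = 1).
q = 1

Mean offspring μ = 0·10/19 + 1·71/190 + 2·1/10 = 109/190 ≤ 1. For μ ≤ 1 with offspring not concentrated at 1, the Galton-Watson process goes extinct almost surely, so q = 1.
(Algebraic check: The pgf is f(s) = 10/19 + 71/190·s + 1/10·s². The extinction probability q is the smallest fixed point of f in [0, 1]. Setting s = f(s):
  1/10·s² + (71/190 − 1)·s + 10/19 = 0
  1/10·s² − (10/19 + 1/10)·s + 10/19 = 0
which factors as (s − 1)·(1/10·s − 10/19) = 0, giving roots s = 1 and s = (10/19)/(1/10) = 100/19. Since 100/19 ≥ 1, the smallest root in [0, 1] is s = 1.)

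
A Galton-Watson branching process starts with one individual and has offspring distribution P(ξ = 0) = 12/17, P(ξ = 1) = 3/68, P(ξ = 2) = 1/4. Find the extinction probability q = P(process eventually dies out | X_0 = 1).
q = 1

Mean offspring μ = 0·12/17 + 1·3/68 + 2·1/4 = 37/68 ≤ 1. For μ ≤ 1 with offspring not concentrated at 1, the Galton-Watson process goes extinct almost surely, so q = 1.
(Algebraic check: The pgf is f(s) = 12/17 + 3/68·s + 1/4·s². The extinction probability q is the smallest fixed point of f in [0, 1]. Setting s = f(s):
  1/4·s² + (3/68 − 1)·s + 12/17 = 0
  1/4·s² − (12/17 + 1/4)·s + 12/17 = 0
which factors as (s − 1)·(1/4·s − 12/17) = 0, giving roots s = 1 and s = (12/17)/(1/4) = 48/17. Since 48/17 ≥ 1, the smallest root in [0, 1] is s = 1.)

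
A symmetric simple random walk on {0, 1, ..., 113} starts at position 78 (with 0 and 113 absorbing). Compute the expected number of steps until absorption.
E[τ | X_0 = 78] = 2730

Let v_k = E[τ | X_0 = k]. Boundary: v_0 = v_113 = 0. Recurrence: v_k = 1 + (v_{k-1} + v_{k+1})/2 for 1 ≤ k ≤ 112. The particular solution to v_k − (v_{k-1} + v_{k+1})/2 = 1 is v_k = −k^2. Adding homogeneous solution A + B k and matching boundaries gives v_k = k (113 − k). Substituting k = 78: v_78 = 78 · 35 = 2730.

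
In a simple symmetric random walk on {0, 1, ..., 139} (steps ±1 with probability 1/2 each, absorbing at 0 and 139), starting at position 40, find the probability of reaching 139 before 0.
P(hit 139 before 0) = 40/139

Let u_k = P(hit 139 before 0 | start at k). Then u_0 = 0, u_139 = 1, and u_k = u_{k-1}/2 + u_{k+1}/2 for 1 ≤ k ≤ 138. This harmonic recurrence is solved by u_k = k/139, giving u_40 = 40/139.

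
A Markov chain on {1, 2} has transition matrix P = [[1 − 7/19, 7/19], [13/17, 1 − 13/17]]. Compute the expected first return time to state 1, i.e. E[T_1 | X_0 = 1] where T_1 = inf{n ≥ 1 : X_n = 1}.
E[T_1 | X_0 = 1] = 1/π_1 = 366/247

For an irreducible recurrent Markov chain with stationary distribution π, E[T_i | X_0 = i] = 1/π_i (Kac's formula). Here π_1 = (13/17)/(7/19 + 13/17) = (13/17)/(366/323) = 247/366, so E[T_1 | X_0 = 1] = 1/π_1 = (7/19 + 13/17)/(13/17) = (366/323)/(13/17) = 366/247.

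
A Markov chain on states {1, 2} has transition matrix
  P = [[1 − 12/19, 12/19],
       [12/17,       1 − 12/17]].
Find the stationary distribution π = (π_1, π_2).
π_1 = 19/36, π_2 = 17/36

Solve πP = π with π_1 + π_2 = 1. From πP = π: π_1 · (1 − 12/19) + π_2 · 12/17 = π_1 ⇒ π_2 · 12/17 = π_1 · 12/19 ⇒ π_2/π_1 = (12/19)/(12/17) = 17/19. Together with π_1 + π_2 = 1:
  π_1 = (12/17)/(12/19 + 12/17) = (12/17)/(432/323) = 19/36,
  π_2 = (12/19)/(12/19 + 12/17) = (12/19)/(432/323) = 17/36.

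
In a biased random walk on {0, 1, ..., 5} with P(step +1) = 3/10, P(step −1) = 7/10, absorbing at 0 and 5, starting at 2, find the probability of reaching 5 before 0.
P(hit 5 before 0) = (1 − (7/3)^2) / (1 − (7/3)^5) = 270/4141

Let u_k denote P(reach 5 before 0 | start at k). Boundary: u_0 = 0, u_5 = 1. Recurrence: u_k = 3/10·u_{k+1} + 7/10·u_{k-1} for 1 ≤ k ≤ 4. Try u_k = A + B·r^k with r = q/p = (7/10)/(3/10) = 7/3. Substitution satisfies the recurrence; boundary conditions give:
  u_k = (1 − r^k) / (1 − r^N) = (1 − (7/3)^2) / (1 − (7/3)^5) = 270/4141.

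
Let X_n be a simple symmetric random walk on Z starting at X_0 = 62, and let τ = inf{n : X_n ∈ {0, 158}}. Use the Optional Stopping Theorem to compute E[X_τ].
E[X_τ] = 62

X_n is a martingale and τ is a bounded-mean stopping time (indeed τ is finite a.s. with bounded expectation since the walk is in a bounded region). By the OST, E[X_τ] = E[X_0] = 62. Equivalently: E[X_τ] = 158 · P(hit 158 first) + 0 · P(hit 0 first) = 158 · (62/158) = 62.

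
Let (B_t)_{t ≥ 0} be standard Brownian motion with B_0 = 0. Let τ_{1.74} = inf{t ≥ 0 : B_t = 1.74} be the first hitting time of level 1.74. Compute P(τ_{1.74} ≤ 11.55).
P(τ_{1.74} ≤ 11.55) = 2(1 − Φ(1.74/√11.55)) = 2(1 − Φ(0.5120)) ≈ 0.6087

By the reflection principle for standard BM, P(τ_b ≤ t) = 2 · P(B_t ≥ b). Since B_t ~ N(0, t), P(B_t ≥ 1.74) = 1 − Φ(1.74/√t) = 1 − Φ(1.74/√11.55) = 1 − Φ(0.5120) ≈ 0.30433. Doubling: P(τ_{1.74} ≤ 11.55) ≈ 2 · 0.30433 = 0.60866 ≈ 0.6087.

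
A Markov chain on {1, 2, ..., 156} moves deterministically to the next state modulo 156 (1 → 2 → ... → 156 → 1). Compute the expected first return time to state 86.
E[T_86 | X_0 = 86] = 156

The chain cycles deterministically, so starting at state 86 it returns in exactly 156 steps. Equivalently, the stationary distribution is uniform π_j = 1/156 for every state j, so by Kac's formula E[T_86] = 1/π_86 = 156.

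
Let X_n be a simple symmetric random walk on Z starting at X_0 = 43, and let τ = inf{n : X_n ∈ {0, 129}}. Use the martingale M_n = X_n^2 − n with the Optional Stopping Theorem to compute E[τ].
E[τ] = 3698

M_n = X_n^2 − n is a martingale (since E[X_{n+1}^2 | F_n] = X_n^2 + 1). By OST (τ has finite mean in a bounded region), E[M_τ] = E[M_0] = X_0^2 − 0 = 43^2 = 1849. Also E[M_τ] = E[X_τ^2] − E[τ]. The walk exits at 0 or 129, with P(hit 129 first) = 43/129, so E[X_τ^2] = 129^2 · 43/129 + 0 = 5547. Thus E[τ] = E[X_τ^2] − E[M_τ] = 5547 − 1849 = 3698 = 43(129 − 43) = 3698.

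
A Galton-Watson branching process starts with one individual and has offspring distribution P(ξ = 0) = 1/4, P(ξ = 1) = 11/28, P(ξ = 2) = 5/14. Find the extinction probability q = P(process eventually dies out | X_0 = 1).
q = 7/10

The pgf is f(s) = 1/4 + 11/28·s + 5/14·s². The extinction probability q is the smallest fixed point of f in [0, 1]. Setting s = f(s):
  5/14·s² + (11/28 − 1)·s + 1/4 = 0
  5/14·s² − (1/4 + 5/14)·s + 1/4 = 0
which factors as (s − 1)·(5/14·s − 1/4) = 0, giving roots s = 1 and s = (1/4)/(5/14) = 7/10.
Mean offspring μ = 11/28 + 2·5/14 = 31/28 > 1 (supercritical), so q < 1. The extinction probability is the smaller root: q = (1/4)/(5/14) = 7/10.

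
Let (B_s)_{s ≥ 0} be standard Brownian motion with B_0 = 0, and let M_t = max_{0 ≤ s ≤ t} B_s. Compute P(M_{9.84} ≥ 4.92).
P(M_{9.84} ≥ 4.92) = 2·P(B_{9.84} ≥ 4.92) = 2(1 − Φ(4.92/√9.84)) ≈ 0.1168

By the reflection principle for Brownian motion, P(M_t ≥ a) = 2 · P(B_t ≥ a) for a ≥ 0. Since B_t ~ N(0, t), P(B_t ≥ 4.92) = 1 − Φ(4.92/√t) = 1 − Φ(4.92/√9.84) = 1 − Φ(1.5684). So
  P(M_{9.84} ≥ 4.92) = 2(1 − Φ(1.5684)) ≈ 0.1168.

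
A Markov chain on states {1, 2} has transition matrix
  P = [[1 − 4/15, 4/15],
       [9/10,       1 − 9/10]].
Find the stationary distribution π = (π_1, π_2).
π_1 = 27/35, π_2 = 8/35

Solve πP = π with π_1 + π_2 = 1. From πP = π: π_1 · (1 − 4/15) + π_2 · 9/10 = π_1 ⇒ π_2 · 9/10 = π_1 · 4/15 ⇒ π_2/π_1 = (4/15)/(9/10) = 8/27. Together with π_1 + π_2 = 1:
  π_1 = (9/10)/(4/15 + 9/10) = (9/10)/(7/6) = 27/35,
  π_2 = (4/15)/(4/15 + 9/10) = (4/15)/(7/6) = 8/35.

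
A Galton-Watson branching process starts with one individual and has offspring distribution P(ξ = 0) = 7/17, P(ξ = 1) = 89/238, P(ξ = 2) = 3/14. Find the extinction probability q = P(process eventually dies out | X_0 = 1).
q = 1

Mean offspring μ = 0·7/17 + 1·89/238 + 2·3/14 = 191/238 ≤ 1. For μ ≤ 1 with offspring not concentrated at 1, the Galton-Watson process goes extinct almost surely, so q = 1.
(Algebraic check: The pgf is f(s) = 7/17 + 89/238·s + 3/14·s². The extinction probability q is the smallest fixed point of f in [0, 1]. Setting s = f(s):
  3/14·s² + (89/238 − 1)·s + 7/17 = 0
  3/14·s² − (7/17 + 3/14)·s + 7/17 = 0
which factors as (s − 1)·(3/14·s − 7/17) = 0, giving roots s = 1 and s = (7/17)/(3/14) = 98/51. Since 98/51 ≥ 1, the smallest root in [0, 1] is s = 1.)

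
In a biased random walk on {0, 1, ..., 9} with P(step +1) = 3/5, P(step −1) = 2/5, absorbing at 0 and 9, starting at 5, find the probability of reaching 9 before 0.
P(hit 9 before 0) = (1 − (2/3)^5) / (1 − (2/3)^9) = 17091/19171

Let u_k denote P(reach 9 before 0 | start at k). Boundary: u_0 = 0, u_9 = 1. Recurrence: u_k = 3/5·u_{k+1} + 2/5·u_{k-1} for 1 ≤ k ≤ 8. Try u_k = A + B·r^k with r = q/p = (2/5)/(3/5) = 2/3. Substitution satisfies the recurrence; boundary conditions give:
  u_k = (1 − r^k) / (1 − r^N) = (1 − (2/3)^5) / (1 − (2/3)^9) = 17091/19171.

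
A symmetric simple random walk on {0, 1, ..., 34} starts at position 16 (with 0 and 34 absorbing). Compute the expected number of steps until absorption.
E[τ | X_0 = 16] = 288

Let v_k = E[τ | X_0 = k]. Boundary: v_0 = v_34 = 0. Recurrence: v_k = 1 + (v_{k-1} + v_{k+1})/2 for 1 ≤ k ≤ 33. The particular solution to v_k − (v_{k-1} + v_{k+1})/2 = 1 is v_k = −k^2. Adding homogeneous solution A + B k and matching boundaries gives v_k = k (34 − k). Substituting k = 16: v_16 = 16 · 18 = 288.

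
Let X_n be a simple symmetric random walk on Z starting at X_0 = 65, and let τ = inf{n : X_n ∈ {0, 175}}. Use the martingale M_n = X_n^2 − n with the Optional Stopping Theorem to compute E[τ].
E[τ] = 7150

M_n = X_n^2 − n is a martingale (since E[X_{n+1}^2 | F_n] = X_n^2 + 1). By OST (τ has finite mean in a bounded region), E[M_τ] = E[M_0] = X_0^2 − 0 = 65^2 = 4225. Also E[M_τ] = E[X_τ^2] − E[τ]. The walk exits at 0 or 175, with P(hit 175 first) = 65/175, so E[X_τ^2] = 175^2 · 65/175 + 0 = 11375. Thus E[τ] = E[X_τ^2] − E[M_τ] = 11375 − 4225 = 7150 = 65(175 − 65) = 7150.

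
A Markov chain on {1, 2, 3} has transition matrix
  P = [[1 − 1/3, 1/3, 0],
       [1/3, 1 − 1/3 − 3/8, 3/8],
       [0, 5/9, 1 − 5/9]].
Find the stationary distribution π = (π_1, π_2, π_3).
π = (40/107, 40/107, 27/107)

This is a birth-death chain on three states, which satisfies detailed balance: π_1 · P_{12} = π_2 · P_{21} and π_2 · P_{23} = π_3 · P_{32}.
From π_1 · 1/3 = π_2 · 1/3: π_2/π_1 = (1/3)/(1/3) = 1.
From π_2 · 3/8 = π_3 · 5/9: π_3/π_2 = (3/8)/(5/9) = 27/40.
Take π_1 proportional to 1; then unnormalized π = (1, 1, 27/40). Normalize by dividing by the sum 107/40:
  π = (40/107, 40/107, 27/107).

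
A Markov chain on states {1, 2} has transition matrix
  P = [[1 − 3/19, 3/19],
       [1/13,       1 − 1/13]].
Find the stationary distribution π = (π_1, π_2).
π_1 = 19/58, π_2 = 39/58

Solve πP = π with π_1 + π_2 = 1. From πP = π: π_1 · (1 − 3/19) + π_2 · 1/13 = π_1 ⇒ π_2 · 1/13 = π_1 · 3/19 ⇒ π_2/π_1 = (3/19)/(1/13) = 39/19. Together with π_1 + π_2 = 1:
  π_1 = (1/13)/(3/19 + 1/13) = (1/13)/(58/247) = 19/58,
  π_2 = (3/19)/(3/19 + 1/13) = (3/19)/(58/247) = 39/58.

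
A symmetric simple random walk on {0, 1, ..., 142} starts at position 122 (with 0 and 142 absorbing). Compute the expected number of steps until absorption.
E[τ | X_0 = 122] = 2440

Let v_k = E[τ | X_0 = k]. Boundary: v_0 = v_142 = 0. Recurrence: v_k = 1 + (v_{k-1} + v_{k+1})/2 for 1 ≤ k ≤ 141. The particular solution to v_k − (v_{k-1} + v_{k+1})/2 = 1 is v_k = −k^2. Adding homogeneous solution A + B k and matching boundaries gives v_k = k (142 − k). Substituting k = 122: v_122 = 122 · 20 = 2440.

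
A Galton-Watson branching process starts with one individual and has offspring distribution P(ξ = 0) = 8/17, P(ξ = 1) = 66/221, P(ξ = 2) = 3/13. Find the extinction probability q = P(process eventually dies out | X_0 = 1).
q = 1

Mean offspring μ = 0·8/17 + 1·66/221 + 2·3/13 = 168/221 ≤ 1. For μ ≤ 1 with offspring not concentrated at 1, the Galton-Watson process goes extinct almost surely, so q = 1.
(Algebraic check: The pgf is f(s) = 8/17 + 66/221·s + 3/13·s². The extinction probability q is the smallest fixed point of f in [0, 1]. Setting s = f(s):
  3/13·s² + (66/221 − 1)·s + 8/17 = 0
  3/13·s² − (8/17 + 3/13)·s + 8/17 = 0
which factors as (s − 1)·(3/13·s − 8/17) = 0, giving roots s = 1 and s = (8/17)/(3/13) = 104/51. Since 104/51 ≥ 1, the smallest root in [0, 1] is s = 1.)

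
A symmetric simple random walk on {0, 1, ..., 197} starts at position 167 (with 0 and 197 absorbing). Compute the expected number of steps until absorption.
E[τ | X_0 = 167] = 5010

Let v_k = E[τ | X_0 = k]. Boundary: v_0 = v_197 = 0. Recurrence: v_k = 1 + (v_{k-1} + v_{k+1})/2 for 1 ≤ k ≤ 196. The particular solution to v_k − (v_{k-1} + v_{k+1})/2 = 1 is v_k = −k^2. Adding homogeneous solution A + B k and matching boundaries gives v_k = k (197 − k). Substituting k = 167: v_167 = 167 · 30 = 5010.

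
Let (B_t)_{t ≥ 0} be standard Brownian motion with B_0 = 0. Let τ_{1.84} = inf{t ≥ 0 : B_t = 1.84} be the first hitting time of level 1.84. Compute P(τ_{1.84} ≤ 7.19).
P(τ_{1.84} ≤ 7.19) = 2(1 − Φ(1.84/√7.19)) = 2(1 − Φ(0.6862)) ≈ 0.4926

By the reflection principle for standard BM, P(τ_b ≤ t) = 2 · P(B_t ≥ b). Since B_t ~ N(0, t), P(B_t ≥ 1.84) = 1 − Φ(1.84/√t) = 1 − Φ(1.84/√7.19) = 1 − Φ(0.6862) ≈ 0.24629. Doubling: P(τ_{1.84} ≤ 7.19) ≈ 2 · 0.24629 = 0.49258 ≈ 0.4926.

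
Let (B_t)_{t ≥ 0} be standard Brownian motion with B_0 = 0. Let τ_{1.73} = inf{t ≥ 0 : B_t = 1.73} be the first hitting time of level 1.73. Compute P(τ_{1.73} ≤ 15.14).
P(τ_{1.73} ≤ 15.14) = 2(1 − Φ(1.73/√15.14)) = 2(1 − Φ(0.4446)) ≈ 0.6566

By the reflection principle for standard BM, P(τ_b ≤ t) = 2 · P(B_t ≥ b). Since B_t ~ N(0, t), P(B_t ≥ 1.73) = 1 − Φ(1.73/√t) = 1 − Φ(1.73/√15.14) = 1 − Φ(0.4446) ≈ 0.32830. Doubling: P(τ_{1.73} ≤ 15.14) ≈ 2 · 0.32830 = 0.65660 ≈ 0.6566.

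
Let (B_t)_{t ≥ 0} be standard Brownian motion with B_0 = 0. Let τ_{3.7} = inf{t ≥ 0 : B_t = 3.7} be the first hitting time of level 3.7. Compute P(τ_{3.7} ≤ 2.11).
P(τ_{3.7} ≤ 2.11) = 2(1 − Φ(3.7/√2.11)) = 2(1 − Φ(2.5472)) ≈ 0.0109

By the reflection principle for standard BM, P(τ_b ≤ t) = 2 · P(B_t ≥ b). Since B_t ~ N(0, t), P(B_t ≥ 3.7) = 1 − Φ(3.7/√t) = 1 − Φ(3.7/√2.11) = 1 − Φ(2.5472) ≈ 0.00543. Doubling: P(τ_{3.7} ≤ 2.11) ≈ 2 · 0.00543 = 0.01086 ≈ 0.0109.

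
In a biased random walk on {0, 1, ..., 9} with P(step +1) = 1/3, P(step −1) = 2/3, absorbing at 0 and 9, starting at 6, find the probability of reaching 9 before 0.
P(hit 9 before 0) = (1 − (2)^6) / (1 − (2)^9) = 9/73

Let u_k denote P(reach 9 before 0 | start at k). Boundary: u_0 = 0, u_9 = 1. Recurrence: u_k = 1/3·u_{k+1} + 2/3·u_{k-1} for 1 ≤ k ≤ 8. Try u_k = A + B·r^k with r = q/p = (2/3)/(1/3) = 2. Substitution satisfies the recurrence; boundary conditions give:
  u_k = (1 − r^k) / (1 − r^N) = (1 − (2)^6) / (1 − (2)^9) = 9/73.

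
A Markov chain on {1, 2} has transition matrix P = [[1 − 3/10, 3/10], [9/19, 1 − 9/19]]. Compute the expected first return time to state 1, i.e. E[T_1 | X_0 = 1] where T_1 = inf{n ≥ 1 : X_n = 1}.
E[T_1 | X_0 = 1] = 1/π_1 = 49/30

For an irreducible recurrent Markov chain with stationary distribution π, E[T_i | X_0 = i] = 1/π_i (Kac's formula). Here π_1 = (9/19)/(3/10 + 9/19) = (9/19)/(147/190) = 30/49, so E[T_1 | X_0 = 1] = 1/π_1 = (3/10 + 9/19)/(9/19) = (147/190)/(9/19) = 49/30.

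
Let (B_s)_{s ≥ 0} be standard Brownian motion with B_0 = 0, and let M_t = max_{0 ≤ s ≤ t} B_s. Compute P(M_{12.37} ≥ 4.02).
P(M_{12.37} ≥ 4.02) = 2·P(B_{12.37} ≥ 4.02) = 2(1 − Φ(4.02/√12.37)) ≈ 0.2530

By the reflection principle for Brownian motion, P(M_t ≥ a) = 2 · P(B_t ≥ a) for a ≥ 0. Since B_t ~ N(0, t), P(B_t ≥ 4.02) = 1 − Φ(4.02/√t) = 1 − Φ(4.02/√12.37) = 1 − Φ(1.1430). So
  P(M_{12.37} ≥ 4.02) = 2(1 − Φ(1.1430)) ≈ 0.2530.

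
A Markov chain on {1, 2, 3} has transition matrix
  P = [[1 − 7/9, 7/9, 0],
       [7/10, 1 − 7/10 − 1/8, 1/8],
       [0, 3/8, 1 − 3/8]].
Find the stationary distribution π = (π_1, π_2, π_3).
π = (27/67, 30/67, 10/67)

This is a birth-death chain on three states, which satisfies detailed balance: π_1 · P_{12} = π_2 · P_{21} and π_2 · P_{23} = π_3 · P_{32}.
From π_1 · 7/9 = π_2 · 7/10: π_2/π_1 = (7/9)/(7/10) = 10/9.
From π_2 · 1/8 = π_3 · 3/8: π_3/π_2 = (1/8)/(3/8) = 1/3.
Take π_1 proportional to 1; then unnormalized π = (1, 10/9, 10/27). Normalize by dividing by the sum 67/27:
  π = (27/67, 30/67, 10/67).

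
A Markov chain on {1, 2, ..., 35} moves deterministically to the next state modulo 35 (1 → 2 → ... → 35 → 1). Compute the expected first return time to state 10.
E[T_10 | X_0 = 10] = 35

The chain cycles deterministically, so starting at state 10 it returns in exactly 35 steps. Equivalently, the stationary distribution is uniform π_j = 1/35 for every state j, so by Kac's formula E[T_10] = 1/π_10 = 35.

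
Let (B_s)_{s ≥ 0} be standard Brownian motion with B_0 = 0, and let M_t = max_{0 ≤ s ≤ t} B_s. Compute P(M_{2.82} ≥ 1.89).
P(M_{2.82} ≥ 1.89) = 2·P(B_{2.82} ≥ 1.89) = 2(1 − Φ(1.89/√2.82)) ≈ 0.2604

By the reflection principle for Brownian motion, P(M_t ≥ a) = 2 · P(B_t ≥ a) for a ≥ 0. Since B_t ~ N(0, t), P(B_t ≥ 1.89) = 1 − Φ(1.89/√t) = 1 − Φ(1.89/√2.82) = 1 − Φ(1.1255). So
  P(M_{2.82} ≥ 1.89) = 2(1 − Φ(1.1255)) ≈ 0.2604.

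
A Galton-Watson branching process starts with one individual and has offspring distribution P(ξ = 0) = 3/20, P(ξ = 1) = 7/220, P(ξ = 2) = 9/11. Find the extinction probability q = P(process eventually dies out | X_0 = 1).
q = 11/60

The pgf is f(s) = 3/20 + 7/220·s + 9/11·s². The extinction probability q is the smallest fixed point of f in [0, 1]. Setting s = f(s):
  9/11·s² + (7/220 − 1)·s + 3/20 = 0
  9/11·s² − (3/20 + 9/11)·s + 3/20 = 0
which factors as (s − 1)·(9/11·s − 3/20) = 0, giving roots s = 1 and s = (3/20)/(9/11) = 11/60.
Mean offspring μ = 7/220 + 2·9/11 = 367/220 > 1 (supercritical), so q < 1. The extinction probability is the smaller root: q = (3/20)/(9/11) = 11/60.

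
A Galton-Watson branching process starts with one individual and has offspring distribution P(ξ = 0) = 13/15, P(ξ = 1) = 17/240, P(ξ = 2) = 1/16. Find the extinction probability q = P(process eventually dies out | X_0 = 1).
q = 1

Mean offspring μ = 0·13/15 + 1·17/240 + 2·1/16 = 47/240 ≤ 1. For μ ≤ 1 with offspring not concentrated at 1, the Galton-Watson process goes extinct almost surely, so q = 1.
(Algebraic check: The pgf is f(s) = 13/15 + 17/240·s + 1/16·s². The extinction probability q is the smallest fixed point of f in [0, 1]. Setting s = f(s):
  1/16·s² + (17/240 − 1)·s + 13/15 = 0
  1/16·s² − (13/15 + 1/16)·s + 13/15 = 0
which factors as (s − 1)·(1/16·s − 13/15) = 0, giving roots s = 1 and s = (13/15)/(1/16) = 208/15. Since 208/15 ≥ 1, the smallest root in [0, 1] is s = 1.)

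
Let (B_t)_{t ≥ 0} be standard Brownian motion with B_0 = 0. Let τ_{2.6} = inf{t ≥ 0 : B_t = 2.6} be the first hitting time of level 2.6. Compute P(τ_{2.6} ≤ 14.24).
P(τ_{2.6} ≤ 14.24) = 2(1 − Φ(2.6/√14.24)) = 2(1 − Φ(0.6890)) ≈ 0.4908

By the reflection principle for standard BM, P(τ_b ≤ t) = 2 · P(B_t ≥ b). Since B_t ~ N(0, t), P(B_t ≥ 2.6) = 1 − Φ(2.6/√t) = 1 − Φ(2.6/√14.24) = 1 − Φ(0.6890) ≈ 0.24541. Doubling: P(τ_{2.6} ≤ 14.24) ≈ 2 · 0.24541 = 0.49082 ≈ 0.4908.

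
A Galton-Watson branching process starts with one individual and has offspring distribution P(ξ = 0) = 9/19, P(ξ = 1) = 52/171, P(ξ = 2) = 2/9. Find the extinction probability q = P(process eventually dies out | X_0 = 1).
q = 1

Mean offspring μ = 0·9/19 + 1·52/171 + 2·2/9 = 128/171 ≤ 1. For μ ≤ 1 with offspring not concentrated at 1, the Galton-Watson process goes extinct almost surely, so q = 1.
(Algebraic check: The pgf is f(s) = 9/19 + 52/171·s + 2/9·s². The extinction probability q is the smallest fixed point of f in [0, 1]. Setting s = f(s):
  2/9·s² + (52/171 − 1)·s + 9/19 = 0
  2/9·s² − (9/19 + 2/9)·s + 9/19 = 0
which factors as (s − 1)·(2/9·s − 9/19) = 0, giving roots s = 1 and s = (9/19)/(2/9) = 81/38. Since 81/38 ≥ 1, the smallest root in [0, 1] is s = 1.)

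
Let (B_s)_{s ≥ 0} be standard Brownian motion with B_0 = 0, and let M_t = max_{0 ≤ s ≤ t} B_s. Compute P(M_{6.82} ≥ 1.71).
P(M_{6.82} ≥ 1.71) = 2·P(B_{6.82} ≥ 1.71) = 2(1 − Φ(1.71/√6.82)) ≈ 0.5126

By the reflection principle for Brownian motion, P(M_t ≥ a) = 2 · P(B_t ≥ a) for a ≥ 0. Since B_t ~ N(0, t), P(B_t ≥ 1.71) = 1 − Φ(1.71/√t) = 1 − Φ(1.71/√6.82) = 1 − Φ(0.6548). So
  P(M_{6.82} ≥ 1.71) = 2(1 − Φ(0.6548)) ≈ 0.5126.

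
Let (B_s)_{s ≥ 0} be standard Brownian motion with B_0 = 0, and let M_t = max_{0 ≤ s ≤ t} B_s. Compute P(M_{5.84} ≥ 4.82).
P(M_{5.84} ≥ 4.82) = 2·P(B_{5.84} ≥ 4.82) = 2(1 − Φ(4.82/√5.84)) ≈ 0.0461

By the reflection principle for Brownian motion, P(M_t ≥ a) = 2 · P(B_t ≥ a) for a ≥ 0. Since B_t ~ N(0, t), P(B_t ≥ 4.82) = 1 − Φ(4.82/√t) = 1 − Φ(4.82/√5.84) = 1 − Φ(1.9945). So
  P(M_{5.84} ≥ 4.82) = 2(1 − Φ(1.9945)) ≈ 0.0461.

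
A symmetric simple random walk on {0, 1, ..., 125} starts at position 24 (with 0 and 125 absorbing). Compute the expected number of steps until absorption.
E[τ | X_0 = 24] = 2424

Let v_k = E[τ | X_0 = k]. Boundary: v_0 = v_125 = 0. Recurrence: v_k = 1 + (v_{k-1} + v_{k+1})/2 for 1 ≤ k ≤ 124. The particular solution to v_k − (v_{k-1} + v_{k+1})/2 = 1 is v_k = −k^2. Adding homogeneous solution A + B k and matching boundaries gives v_k = k (125 − k). Substituting k = 24: v_24 = 24 · 101 = 2424.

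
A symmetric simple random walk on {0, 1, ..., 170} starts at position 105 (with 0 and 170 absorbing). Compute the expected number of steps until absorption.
E[τ | X_0 = 105] = 6825

Let v_k = E[τ | X_0 = k]. Boundary: v_0 = v_170 = 0. Recurrence: v_k = 1 + (v_{k-1} + v_{k+1})/2 for 1 ≤ k ≤ 169. The particular solution to v_k − (v_{k-1} + v_{k+1})/2 = 1 is v_k = −k^2. Adding homogeneous solution A + B k and matching boundaries gives v_k = k (170 − k). Substituting k = 105: v_105 = 105 · 65 = 6825.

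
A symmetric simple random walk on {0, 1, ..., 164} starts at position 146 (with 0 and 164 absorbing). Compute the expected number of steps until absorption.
E[τ | X_0 = 146] = 2628

Let v_k = E[τ | X_0 = k]. Boundary: v_0 = v_164 = 0. Recurrence: v_k = 1 + (v_{k-1} + v_{k+1})/2 for 1 ≤ k ≤ 163. The particular solution to v_k − (v_{k-1} + v_{k+1})/2 = 1 is v_k = −k^2. Adding homogeneous solution A + B k and matching boundaries gives v_k = k (164 − k). Substituting k = 146: v_146 = 146 · 18 = 2628.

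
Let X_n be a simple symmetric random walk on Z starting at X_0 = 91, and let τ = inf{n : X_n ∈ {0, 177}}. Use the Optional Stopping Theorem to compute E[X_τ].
E[X_τ] = 91

X_n is a martingale and τ is a bounded-mean stopping time (indeed τ is finite a.s. with bounded expectation since the walk is in a bounded region). By the OST, E[X_τ] = E[X_0] = 91. Equivalently: E[X_τ] = 177 · P(hit 177 first) + 0 · P(hit 0 first) = 177 · (91/177) = 91.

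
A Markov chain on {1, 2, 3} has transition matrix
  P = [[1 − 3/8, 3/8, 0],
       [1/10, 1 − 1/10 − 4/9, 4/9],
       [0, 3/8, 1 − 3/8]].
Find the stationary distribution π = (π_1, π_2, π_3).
π = (36/331, 135/331, 160/331)

This is a birth-death chain on three states, which satisfies detailed balance: π_1 · P_{12} = π_2 · P_{21} and π_2 · P_{23} = π_3 · P_{32}.
From π_1 · 3/8 = π_2 · 1/10: π_2/π_1 = (3/8)/(1/10) = 15/4.
From π_2 · 4/9 = π_3 · 3/8: π_3/π_2 = (4/9)/(3/8) = 32/27.
Take π_1 proportional to 1; then unnormalized π = (1, 15/4, 40/9). Normalize by dividing by the sum 331/36:
  π = (36/331, 135/331, 160/331).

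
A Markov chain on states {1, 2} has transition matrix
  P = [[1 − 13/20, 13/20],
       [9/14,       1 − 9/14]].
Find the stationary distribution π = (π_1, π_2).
π_1 = 90/181, π_2 = 91/181

Solve πP = π with π_1 + π_2 = 1. From πP = π: π_1 · (1 − 13/20) + π_2 · 9/14 = π_1 ⇒ π_2 · 9/14 = π_1 · 13/20 ⇒ π_2/π_1 = (13/20)/(9/14) = 91/90. Together with π_1 + π_2 = 1:
  π_1 = (9/14)/(13/20 + 9/14) = (9/14)/(181/140) = 90/181,
  π_2 = (13/20)/(13/20 + 9/14) = (13/20)/(181/140) = 91/181.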